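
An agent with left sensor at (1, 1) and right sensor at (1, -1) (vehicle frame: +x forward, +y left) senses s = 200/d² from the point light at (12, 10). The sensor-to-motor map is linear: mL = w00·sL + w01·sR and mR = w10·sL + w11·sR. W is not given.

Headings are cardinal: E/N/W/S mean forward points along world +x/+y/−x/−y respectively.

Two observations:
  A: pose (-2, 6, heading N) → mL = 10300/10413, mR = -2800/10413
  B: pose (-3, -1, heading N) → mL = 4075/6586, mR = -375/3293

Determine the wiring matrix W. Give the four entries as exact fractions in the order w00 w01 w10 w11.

obs A: pose=(-2,6,N) → sL=100/117, sR=100/89, mL=10300/10413, mR=-2800/10413
obs B: pose=(-3,-1,N) → sL=50/89, sR=25/37, mL=4075/6586, mR=-375/3293
sensor matrix S = [[100/117, 100/89], [50/89, 25/37]]; det S = -1842500/34290009
solve [mL_A; mL_B] = S·[w00; w01] and [mR_A; mR_B] = S·[w10; w11]:
  w00 = 1/2, w01 = 1/2, w10 = 1, w11 = -1

1/2 1/2 1 -1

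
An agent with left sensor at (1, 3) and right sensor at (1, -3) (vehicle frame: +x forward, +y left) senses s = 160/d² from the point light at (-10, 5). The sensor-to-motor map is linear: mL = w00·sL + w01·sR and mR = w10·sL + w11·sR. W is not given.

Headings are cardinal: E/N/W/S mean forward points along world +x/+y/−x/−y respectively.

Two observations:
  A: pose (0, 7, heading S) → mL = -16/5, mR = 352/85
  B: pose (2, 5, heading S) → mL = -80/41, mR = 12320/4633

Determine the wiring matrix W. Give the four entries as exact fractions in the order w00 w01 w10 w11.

0 -1 1 1

obs A: pose=(0,7,S) → sL=16/17, sR=16/5, mL=-16/5, mR=352/85
obs B: pose=(2,5,S) → sL=80/113, sR=80/41, mL=-80/41, mR=12320/4633
sensor matrix S = [[16/17, 16/5], [80/113, 80/41]]; det S = -33792/78761
solve [mL_A; mL_B] = S·[w00; w01] and [mR_A; mR_B] = S·[w10; w11]:
  w00 = 0, w01 = -1, w10 = 1, w11 = 1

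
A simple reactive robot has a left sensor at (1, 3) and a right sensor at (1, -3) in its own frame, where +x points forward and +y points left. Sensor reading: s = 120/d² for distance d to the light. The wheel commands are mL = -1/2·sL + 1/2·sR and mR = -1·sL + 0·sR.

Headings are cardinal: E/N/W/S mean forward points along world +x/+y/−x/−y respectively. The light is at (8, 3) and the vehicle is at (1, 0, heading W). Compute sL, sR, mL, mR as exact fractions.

6/5 15/8 27/80 -6/5

left sensor world pos  = (0, -3); dL² = 100
right sensor world pos = (0, 3); dR² = 64
sL = 120/100 = 6/5
sR = 120/64 = 15/8
mL = -1/2·sL + 1/2·sR = 27/80
mR = -1·sL + 0·sR = -6/5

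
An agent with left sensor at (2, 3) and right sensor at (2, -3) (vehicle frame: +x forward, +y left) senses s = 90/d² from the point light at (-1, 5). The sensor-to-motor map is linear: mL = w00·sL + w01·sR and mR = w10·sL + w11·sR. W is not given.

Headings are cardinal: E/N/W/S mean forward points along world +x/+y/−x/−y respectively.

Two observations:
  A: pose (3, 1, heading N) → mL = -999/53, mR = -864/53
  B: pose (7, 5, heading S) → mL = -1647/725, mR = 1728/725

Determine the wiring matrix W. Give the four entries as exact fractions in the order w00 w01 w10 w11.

-1 -1/2 -1 1

obs A: pose=(3,1,N) → sL=18, sR=90/53, mL=-999/53, mR=-864/53
obs B: pose=(7,5,S) → sL=18/25, sR=90/29, mL=-1647/725, mR=1728/725
sensor matrix S = [[18, 90/53], [18/25, 90/29]]; det S = 419904/7685
solve [mL_A; mL_B] = S·[w00; w01] and [mR_A; mR_B] = S·[w10; w11]:
  w00 = -1, w01 = -1/2, w10 = -1, w11 = 1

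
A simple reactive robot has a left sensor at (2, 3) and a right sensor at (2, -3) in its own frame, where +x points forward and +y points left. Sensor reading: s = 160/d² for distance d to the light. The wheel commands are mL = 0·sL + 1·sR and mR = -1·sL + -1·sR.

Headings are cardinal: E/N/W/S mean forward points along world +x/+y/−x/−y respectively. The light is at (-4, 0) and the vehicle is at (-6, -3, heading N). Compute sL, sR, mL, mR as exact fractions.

left sensor world pos  = (-9, -1); dL² = 26
right sensor world pos = (-3, -1); dR² = 2
sL = 160/26 = 80/13
sR = 160/2 = 80
mL = 0·sL + 1·sR = 80
mR = -1·sL + -1·sR = -1120/13

80/13 80 80 -1120/13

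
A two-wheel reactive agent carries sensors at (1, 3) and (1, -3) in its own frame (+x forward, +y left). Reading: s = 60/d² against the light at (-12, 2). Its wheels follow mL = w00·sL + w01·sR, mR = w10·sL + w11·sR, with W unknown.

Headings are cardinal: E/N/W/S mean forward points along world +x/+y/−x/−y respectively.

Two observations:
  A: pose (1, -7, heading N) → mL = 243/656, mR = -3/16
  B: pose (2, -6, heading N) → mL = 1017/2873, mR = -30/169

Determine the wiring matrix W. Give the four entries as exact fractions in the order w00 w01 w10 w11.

obs A: pose=(1,-7,N) → sL=15/41, sR=3/16, mL=243/656, mR=-3/16
obs B: pose=(2,-6,N) → sL=6/17, sR=30/169, mL=1017/2873, mR=-30/169
sensor matrix S = [[15/41, 3/16], [6/17, 30/169]]; det S = -1161/942344
solve [mL_A; mL_B] = S·[w00; w01] and [mR_A; mR_B] = S·[w10; w11]:
  w00 = 1/2, w01 = 1, w10 = 0, w11 = -1

1/2 1 0 -1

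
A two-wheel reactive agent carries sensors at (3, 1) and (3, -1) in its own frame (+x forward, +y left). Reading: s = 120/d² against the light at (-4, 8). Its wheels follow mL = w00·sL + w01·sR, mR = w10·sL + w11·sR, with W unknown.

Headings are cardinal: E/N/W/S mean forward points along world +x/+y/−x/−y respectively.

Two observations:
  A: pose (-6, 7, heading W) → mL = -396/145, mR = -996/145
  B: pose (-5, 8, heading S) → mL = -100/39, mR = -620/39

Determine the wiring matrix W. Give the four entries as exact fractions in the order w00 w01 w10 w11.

1/2 -1 -1/2 -1

obs A: pose=(-6,7,W) → sL=120/29, sR=24/5, mL=-396/145, mR=-996/145
obs B: pose=(-5,8,S) → sL=40/3, sR=120/13, mL=-100/39, mR=-620/39
sensor matrix S = [[120/29, 24/5], [40/3, 120/13]]; det S = -9728/377
solve [mL_A; mL_B] = S·[w00; w01] and [mR_A; mR_B] = S·[w10; w11]:
  w00 = 1/2, w01 = -1, w10 = -1/2, w11 = -1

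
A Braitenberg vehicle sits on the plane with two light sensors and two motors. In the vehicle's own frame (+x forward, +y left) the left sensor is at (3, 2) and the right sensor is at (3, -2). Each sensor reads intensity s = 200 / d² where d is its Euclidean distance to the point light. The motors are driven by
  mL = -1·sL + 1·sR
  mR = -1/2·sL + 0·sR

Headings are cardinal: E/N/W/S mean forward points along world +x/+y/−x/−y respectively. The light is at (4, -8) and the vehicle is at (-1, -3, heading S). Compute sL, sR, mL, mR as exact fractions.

left sensor world pos  = (1, -6); dL² = 13
right sensor world pos = (-3, -6); dR² = 53
sL = 200/13 = 200/13
sR = 200/53 = 200/53
mL = -1·sL + 1·sR = -8000/689
mR = -1/2·sL + 0·sR = -100/13

200/13 200/53 -8000/689 -100/13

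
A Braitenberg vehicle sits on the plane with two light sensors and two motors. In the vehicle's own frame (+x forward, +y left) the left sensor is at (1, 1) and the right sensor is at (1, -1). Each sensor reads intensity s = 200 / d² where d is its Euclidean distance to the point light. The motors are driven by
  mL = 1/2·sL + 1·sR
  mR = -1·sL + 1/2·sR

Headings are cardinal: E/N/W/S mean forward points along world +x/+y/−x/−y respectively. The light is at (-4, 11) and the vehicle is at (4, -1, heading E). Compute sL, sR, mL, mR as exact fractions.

100/101 4/5 654/505 -298/505

left sensor world pos  = (5, 0); dL² = 202
right sensor world pos = (5, -2); dR² = 250
sL = 200/202 = 100/101
sR = 200/250 = 4/5
mL = 1/2·sL + 1·sR = 654/505
mR = -1·sL + 1/2·sR = -298/505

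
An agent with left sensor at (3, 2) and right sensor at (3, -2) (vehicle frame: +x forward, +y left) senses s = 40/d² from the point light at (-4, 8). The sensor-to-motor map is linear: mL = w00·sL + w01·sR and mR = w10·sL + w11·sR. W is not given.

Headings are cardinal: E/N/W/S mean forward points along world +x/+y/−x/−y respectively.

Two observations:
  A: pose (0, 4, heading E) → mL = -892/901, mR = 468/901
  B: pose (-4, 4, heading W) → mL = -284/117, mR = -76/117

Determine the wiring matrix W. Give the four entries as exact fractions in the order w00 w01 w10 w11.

-1 -1/2 1 -1/2

obs A: pose=(0,4,E) → sL=40/53, sR=8/17, mL=-892/901, mR=468/901
obs B: pose=(-4,4,W) → sL=8/9, sR=40/13, mL=-284/117, mR=-76/117
sensor matrix S = [[40/53, 8/17], [8/9, 40/13]]; det S = 200704/105417
solve [mL_A; mL_B] = S·[w00; w01] and [mR_A; mR_B] = S·[w10; w11]:
  w00 = -1, w01 = -1/2, w10 = 1, w11 = -1/2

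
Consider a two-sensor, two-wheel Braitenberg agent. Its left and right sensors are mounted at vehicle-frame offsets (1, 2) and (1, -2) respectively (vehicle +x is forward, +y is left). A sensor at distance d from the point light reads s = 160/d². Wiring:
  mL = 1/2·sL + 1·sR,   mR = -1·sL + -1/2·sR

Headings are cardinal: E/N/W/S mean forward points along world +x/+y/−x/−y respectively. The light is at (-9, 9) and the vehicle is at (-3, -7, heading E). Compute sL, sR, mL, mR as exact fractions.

left sensor world pos  = (-2, -5); dL² = 245
right sensor world pos = (-2, -9); dR² = 373
sL = 160/245 = 32/49
sR = 160/373 = 160/373
mL = 1/2·sL + 1·sR = 13808/18277
mR = -1·sL + -1/2·sR = -15856/18277

32/49 160/373 13808/18277 -15856/18277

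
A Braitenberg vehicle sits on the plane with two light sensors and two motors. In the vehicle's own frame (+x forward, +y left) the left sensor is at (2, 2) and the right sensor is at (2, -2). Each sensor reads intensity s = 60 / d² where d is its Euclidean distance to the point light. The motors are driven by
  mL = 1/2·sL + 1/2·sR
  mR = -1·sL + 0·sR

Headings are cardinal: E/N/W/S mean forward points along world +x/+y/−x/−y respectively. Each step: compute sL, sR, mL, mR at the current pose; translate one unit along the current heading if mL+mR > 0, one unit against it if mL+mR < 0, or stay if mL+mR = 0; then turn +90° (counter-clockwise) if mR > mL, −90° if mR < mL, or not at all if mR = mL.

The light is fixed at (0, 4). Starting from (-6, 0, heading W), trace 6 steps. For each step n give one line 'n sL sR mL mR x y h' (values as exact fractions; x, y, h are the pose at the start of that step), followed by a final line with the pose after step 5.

0 3/5 15/17 63/85 -3/5 -6 0 W
1 12/17 60/29 684/493 -12/17 -7 0 N
2 30/13 6/5 114/65 -30/13 -7 1 E
3 60/61 12/25 1116/1525 -60/61 -8 1 S
4 15/29 3/5 81/145 -15/29 -8 2 W
5 60/121 60/49 5100/5929 -60/121 -9 2 N
final -9 3 E

n=0: pose=(-6,0,W); sL=3/5, sR=15/17; mL=63/85, mR=-3/5; mL+mR=12/85 → advance +1; mR−mL=-114/85 → turn -1·90°
n=1: pose=(-7,0,N); sL=12/17, sR=60/29; mL=684/493, mR=-12/17; mL+mR=336/493 → advance +1; mR−mL=-1032/493 → turn -1·90°
n=2: pose=(-7,1,E); sL=30/13, sR=6/5; mL=114/65, mR=-30/13; mL+mR=-36/65 → advance -1; mR−mL=-264/65 → turn -1·90°
n=3: pose=(-8,1,S); sL=60/61, sR=12/25; mL=1116/1525, mR=-60/61; mL+mR=-384/1525 → advance -1; mR−mL=-2616/1525 → turn -1·90°
n=4: pose=(-8,2,W); sL=15/29, sR=3/5; mL=81/145, mR=-15/29; mL+mR=6/145 → advance +1; mR−mL=-156/145 → turn -1·90°
n=5: pose=(-9,2,N); sL=60/121, sR=60/49; mL=5100/5929, mR=-60/121; mL+mR=2160/5929 → advance +1; mR−mL=-8040/5929 → turn -1·90°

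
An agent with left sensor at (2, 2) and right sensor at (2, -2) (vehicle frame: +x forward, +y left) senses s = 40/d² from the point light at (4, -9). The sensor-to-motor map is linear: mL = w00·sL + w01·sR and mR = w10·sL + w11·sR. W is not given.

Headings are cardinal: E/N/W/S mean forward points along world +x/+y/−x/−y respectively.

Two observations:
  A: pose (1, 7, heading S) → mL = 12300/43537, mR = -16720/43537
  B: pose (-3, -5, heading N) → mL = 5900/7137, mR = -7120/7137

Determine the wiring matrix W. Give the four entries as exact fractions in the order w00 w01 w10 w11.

1/2 1 -1 -1

obs A: pose=(1,7,S) → sL=40/197, sR=40/221, mL=12300/43537, mR=-16720/43537
obs B: pose=(-3,-5,N) → sL=40/117, sR=40/61, mL=5900/7137, mR=-7120/7137
sensor matrix S = [[40/197, 40/221], [40/117, 40/61]]; det S = 22144000/310723569
solve [mL_A; mL_B] = S·[w00; w01] and [mR_A; mR_B] = S·[w10; w11]:
  w00 = 1/2, w01 = 1, w10 = -1, w11 = -1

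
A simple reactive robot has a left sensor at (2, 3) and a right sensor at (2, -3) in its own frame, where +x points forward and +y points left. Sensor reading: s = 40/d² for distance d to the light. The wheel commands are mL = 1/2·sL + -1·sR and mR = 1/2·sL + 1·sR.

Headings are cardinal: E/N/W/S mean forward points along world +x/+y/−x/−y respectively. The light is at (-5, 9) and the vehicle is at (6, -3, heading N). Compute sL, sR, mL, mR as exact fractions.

10/41 5/37 -20/1517 390/1517

left sensor world pos  = (3, -1); dL² = 164
right sensor world pos = (9, -1); dR² = 296
sL = 40/164 = 10/41
sR = 40/296 = 5/37
mL = 1/2·sL + -1·sR = -20/1517
mR = 1/2·sL + 1·sR = 390/1517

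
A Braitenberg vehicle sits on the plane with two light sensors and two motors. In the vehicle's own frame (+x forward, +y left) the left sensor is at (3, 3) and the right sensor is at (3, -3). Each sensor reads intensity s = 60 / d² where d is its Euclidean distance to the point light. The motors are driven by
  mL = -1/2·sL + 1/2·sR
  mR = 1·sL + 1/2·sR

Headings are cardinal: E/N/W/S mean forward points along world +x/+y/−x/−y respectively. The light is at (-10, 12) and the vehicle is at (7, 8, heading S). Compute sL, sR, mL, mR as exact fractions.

left sensor world pos  = (10, 5); dL² = 449
right sensor world pos = (4, 5); dR² = 245
sL = 60/449 = 60/449
sR = 60/245 = 12/49
mL = -1/2·sL + 1/2·sR = 1224/22001
mR = 1·sL + 1/2·sR = 5634/22001

60/449 12/49 1224/22001 5634/22001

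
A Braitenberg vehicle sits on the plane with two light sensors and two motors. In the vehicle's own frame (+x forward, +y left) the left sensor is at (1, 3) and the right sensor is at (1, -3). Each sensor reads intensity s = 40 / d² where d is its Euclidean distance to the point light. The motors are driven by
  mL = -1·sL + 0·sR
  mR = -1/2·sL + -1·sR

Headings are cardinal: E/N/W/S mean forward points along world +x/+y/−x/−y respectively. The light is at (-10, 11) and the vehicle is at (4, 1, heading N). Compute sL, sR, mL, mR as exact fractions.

20/101 4/37 -20/101 -774/3737

left sensor world pos  = (1, 2); dL² = 202
right sensor world pos = (7, 2); dR² = 370
sL = 40/202 = 20/101
sR = 40/370 = 4/37
mL = -1·sL + 0·sR = -20/101
mR = -1/2·sL + -1·sR = -774/3737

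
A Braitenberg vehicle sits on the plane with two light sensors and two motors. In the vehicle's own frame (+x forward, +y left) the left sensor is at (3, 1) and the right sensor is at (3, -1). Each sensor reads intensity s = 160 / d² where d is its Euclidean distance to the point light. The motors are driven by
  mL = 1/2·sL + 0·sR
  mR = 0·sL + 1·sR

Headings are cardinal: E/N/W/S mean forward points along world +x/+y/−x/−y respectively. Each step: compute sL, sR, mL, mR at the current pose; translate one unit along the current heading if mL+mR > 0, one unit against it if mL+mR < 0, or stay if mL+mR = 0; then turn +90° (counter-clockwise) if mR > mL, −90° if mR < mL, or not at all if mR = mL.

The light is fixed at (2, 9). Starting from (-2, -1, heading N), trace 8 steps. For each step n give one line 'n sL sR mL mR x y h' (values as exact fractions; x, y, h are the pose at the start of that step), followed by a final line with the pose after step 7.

0 80/37 80/29 40/37 80/29 -2 -1 N
1 160/149 160/113 80/149 160/113 -2 0 W
2 1 8/9 1/2 8/9 -3 0 S
3 32/17 32/25 16/17 32/25 -3 -1 E
4 80/37 80/29 40/37 80/29 -2 -1 N
5 160/149 160/113 80/149 160/113 -2 0 W
6 1 8/9 1/2 8/9 -3 0 S
7 32/17 32/25 16/17 32/25 -3 -1 E
final -2 -1 N

n=0: pose=(-2,-1,N); sL=80/37, sR=80/29; mL=40/37, mR=80/29; mL+mR=4120/1073 → advance +1; mR−mL=1800/1073 → turn +1·90°
n=1: pose=(-2,0,W); sL=160/149, sR=160/113; mL=80/149, mR=160/113; mL+mR=32880/16837 → advance +1; mR−mL=14800/16837 → turn +1·90°
n=2: pose=(-3,0,S); sL=1, sR=8/9; mL=1/2, mR=8/9; mL+mR=25/18 → advance +1; mR−mL=7/18 → turn +1·90°
n=3: pose=(-3,-1,E); sL=32/17, sR=32/25; mL=16/17, mR=32/25; mL+mR=944/425 → advance +1; mR−mL=144/425 → turn +1·90°
n=4: pose=(-2,-1,N); sL=80/37, sR=80/29; mL=40/37, mR=80/29; mL+mR=4120/1073 → advance +1; mR−mL=1800/1073 → turn +1·90°
n=5: pose=(-2,0,W); sL=160/149, sR=160/113; mL=80/149, mR=160/113; mL+mR=32880/16837 → advance +1; mR−mL=14800/16837 → turn +1·90°
n=6: pose=(-3,0,S); sL=1, sR=8/9; mL=1/2, mR=8/9; mL+mR=25/18 → advance +1; mR−mL=7/18 → turn +1·90°
n=7: pose=(-3,-1,E); sL=32/17, sR=32/25; mL=16/17, mR=32/25; mL+mR=944/425 → advance +1; mR−mL=144/425 → turn +1·90°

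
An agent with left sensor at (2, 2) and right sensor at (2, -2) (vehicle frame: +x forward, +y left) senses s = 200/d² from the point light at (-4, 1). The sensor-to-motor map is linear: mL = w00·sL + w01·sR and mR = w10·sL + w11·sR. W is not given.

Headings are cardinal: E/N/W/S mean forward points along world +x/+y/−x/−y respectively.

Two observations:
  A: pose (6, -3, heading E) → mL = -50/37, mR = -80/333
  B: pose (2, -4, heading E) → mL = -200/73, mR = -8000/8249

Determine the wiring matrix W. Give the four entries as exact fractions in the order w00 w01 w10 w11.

obs A: pose=(6,-3,E) → sL=50/37, sR=10/9, mL=-50/37, mR=-80/333
obs B: pose=(2,-4,E) → sL=200/73, sR=200/113, mL=-200/73, mR=-8000/8249
sensor matrix S = [[50/37, 10/9], [200/73, 200/113]]; det S = -1792000/2746917
solve [mL_A; mL_B] = S·[w00; w01] and [mR_A; mR_B] = S·[w10; w11]:
  w00 = -1, w01 = 0, w10 = -1, w11 = 1

-1 0 -1 1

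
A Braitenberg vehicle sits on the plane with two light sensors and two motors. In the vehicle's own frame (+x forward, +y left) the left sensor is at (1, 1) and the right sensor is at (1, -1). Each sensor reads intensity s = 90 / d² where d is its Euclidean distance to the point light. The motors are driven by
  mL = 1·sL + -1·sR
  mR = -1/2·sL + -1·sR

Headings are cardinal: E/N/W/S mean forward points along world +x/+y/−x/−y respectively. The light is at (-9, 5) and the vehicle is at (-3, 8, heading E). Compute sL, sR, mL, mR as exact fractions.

18/13 90/53 -216/689 -1647/689

left sensor world pos  = (-2, 9); dL² = 65
right sensor world pos = (-2, 7); dR² = 53
sL = 90/65 = 18/13
sR = 90/53 = 90/53
mL = 1·sL + -1·sR = -216/689
mR = -1/2·sL + -1·sR = -1647/689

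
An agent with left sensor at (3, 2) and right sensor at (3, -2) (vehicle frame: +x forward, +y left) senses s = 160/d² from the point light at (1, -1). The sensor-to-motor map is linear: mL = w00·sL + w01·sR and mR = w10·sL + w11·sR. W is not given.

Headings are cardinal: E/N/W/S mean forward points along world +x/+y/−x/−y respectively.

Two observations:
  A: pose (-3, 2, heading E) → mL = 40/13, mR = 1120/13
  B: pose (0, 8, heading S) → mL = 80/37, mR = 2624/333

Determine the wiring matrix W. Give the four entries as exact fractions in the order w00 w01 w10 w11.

obs A: pose=(-3,2,E) → sL=80/13, sR=80, mL=40/13, mR=1120/13
obs B: pose=(0,8,S) → sL=160/37, sR=32/9, mL=80/37, mR=2624/333
sensor matrix S = [[80/13, 80], [160/37, 32/9]]; det S = -1402880/4329
solve [mL_A; mL_B] = S·[w00; w01] and [mR_A; mR_B] = S·[w10; w11]:
  w00 = 1/2, w01 = 0, w10 = 1, w11 = 1

1/2 0 1 1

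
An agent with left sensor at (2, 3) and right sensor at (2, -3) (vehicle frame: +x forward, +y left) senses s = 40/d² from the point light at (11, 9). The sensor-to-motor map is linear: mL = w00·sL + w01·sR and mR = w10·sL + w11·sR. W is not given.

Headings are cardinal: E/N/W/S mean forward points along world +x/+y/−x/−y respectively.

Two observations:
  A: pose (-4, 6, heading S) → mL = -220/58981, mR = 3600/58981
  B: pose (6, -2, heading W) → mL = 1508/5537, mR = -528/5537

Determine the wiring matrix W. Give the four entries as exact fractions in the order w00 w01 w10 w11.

-1/2 1 1/2 -1/2

obs A: pose=(-4,6,S) → sL=40/169, sR=40/349, mL=-220/58981, mR=3600/58981
obs B: pose=(6,-2,W) → sL=8/49, sR=40/113, mL=1508/5537, mR=-528/5537
sensor matrix S = [[40/169, 40/349], [8/49, 40/113]]; det S = 21250560/326577797
solve [mL_A; mL_B] = S·[w00; w01] and [mR_A; mR_B] = S·[w10; w11]:
  w00 = -1/2, w01 = 1, w10 = 1/2, w11 = -1/2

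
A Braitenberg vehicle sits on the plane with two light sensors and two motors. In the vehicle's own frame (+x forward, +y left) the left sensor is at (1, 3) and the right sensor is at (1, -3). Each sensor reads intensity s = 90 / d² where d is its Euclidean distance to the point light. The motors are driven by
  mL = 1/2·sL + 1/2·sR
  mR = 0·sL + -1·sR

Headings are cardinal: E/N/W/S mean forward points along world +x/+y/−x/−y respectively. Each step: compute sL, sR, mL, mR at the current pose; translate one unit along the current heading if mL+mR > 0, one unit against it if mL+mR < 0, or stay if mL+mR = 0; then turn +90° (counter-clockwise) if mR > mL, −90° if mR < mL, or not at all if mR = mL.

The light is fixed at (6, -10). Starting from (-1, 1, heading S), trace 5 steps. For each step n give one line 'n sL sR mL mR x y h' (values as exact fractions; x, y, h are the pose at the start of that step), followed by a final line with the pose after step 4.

n=0: pose=(-1,1,S); sL=45/58, sR=9/20; mL=711/1160, mR=-9/20; mL+mR=189/1160 → advance +1; mR−mL=-1233/1160 → turn -1·90°
n=1: pose=(-1,0,W); sL=90/113, sR=90/233; mL=15570/26329, mR=-90/233; mL+mR=5400/26329 → advance +1; mR−mL=-25740/26329 → turn -1·90°
n=2: pose=(-2,0,N); sL=45/121, sR=45/73; mL=4365/8833, mR=-45/73; mL+mR=-1080/8833 → advance -1; mR−mL=-9810/8833 → turn -1·90°
n=3: pose=(-2,-1,E); sL=90/193, sR=18/17; mL=2502/3281, mR=-18/17; mL+mR=-972/3281 → advance -1; mR−mL=-5976/3281 → turn -1·90°
n=4: pose=(-3,-1,S); sL=9/10, sR=45/104; mL=693/1040, mR=-45/104; mL+mR=243/1040 → advance +1; mR−mL=-1143/1040 → turn -1·90°

0 45/58 9/20 711/1160 -9/20 -1 1 S
1 90/113 90/233 15570/26329 -90/233 -1 0 W
2 45/121 45/73 4365/8833 -45/73 -2 0 N
3 90/193 18/17 2502/3281 -18/17 -2 -1 E
4 9/10 45/104 693/1040 -45/104 -3 -1 S
final -3 -2 W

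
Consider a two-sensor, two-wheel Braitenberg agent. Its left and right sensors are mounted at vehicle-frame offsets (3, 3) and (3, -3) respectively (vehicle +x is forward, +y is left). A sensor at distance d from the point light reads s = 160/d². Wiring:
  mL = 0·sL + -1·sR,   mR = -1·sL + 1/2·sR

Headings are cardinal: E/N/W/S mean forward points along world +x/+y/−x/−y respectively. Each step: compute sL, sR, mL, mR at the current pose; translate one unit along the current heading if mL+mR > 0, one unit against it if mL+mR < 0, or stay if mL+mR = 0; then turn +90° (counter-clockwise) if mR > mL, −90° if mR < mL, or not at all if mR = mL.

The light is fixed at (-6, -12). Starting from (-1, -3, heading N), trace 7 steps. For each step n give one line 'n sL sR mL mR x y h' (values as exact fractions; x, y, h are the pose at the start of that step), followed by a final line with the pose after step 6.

0 40/37 10/13 -10/13 -335/481 -1 -3 N
1 160/29 32/25 -32/25 -3536/725 -1 -4 W
2 16/13 80/101 -80/101 -1096/1313 0 -4 N
3 160/181 160/97 -160/97 -1040/17557 0 -5 E
4 20/13 40/41 -40/41 -560/533 -1 -5 N
5 32/29 160/73 -160/73 -16/2117 -1 -6 E
6 80/41 16/13 -16/13 -712/533 -2 -6 N
final -2 -7 E

n=0: pose=(-1,-3,N); sL=40/37, sR=10/13; mL=-10/13, mR=-335/481; mL+mR=-705/481 → advance -1; mR−mL=35/481 → turn +1·90°
n=1: pose=(-1,-4,W); sL=160/29, sR=32/25; mL=-32/25, mR=-3536/725; mL+mR=-4464/725 → advance -1; mR−mL=-2608/725 → turn -1·90°
n=2: pose=(0,-4,N); sL=16/13, sR=80/101; mL=-80/101, mR=-1096/1313; mL+mR=-2136/1313 → advance -1; mR−mL=-56/1313 → turn -1·90°
n=3: pose=(0,-5,E); sL=160/181, sR=160/97; mL=-160/97, mR=-1040/17557; mL+mR=-30000/17557 → advance -1; mR−mL=27920/17557 → turn +1·90°
n=4: pose=(-1,-5,N); sL=20/13, sR=40/41; mL=-40/41, mR=-560/533; mL+mR=-1080/533 → advance -1; mR−mL=-40/533 → turn -1·90°
n=5: pose=(-1,-6,E); sL=32/29, sR=160/73; mL=-160/73, mR=-16/2117; mL+mR=-4656/2117 → advance -1; mR−mL=4624/2117 → turn +1·90°
n=6: pose=(-2,-6,N); sL=80/41, sR=16/13; mL=-16/13, mR=-712/533; mL+mR=-1368/533 → advance -1; mR−mL=-56/533 → turn -1·90°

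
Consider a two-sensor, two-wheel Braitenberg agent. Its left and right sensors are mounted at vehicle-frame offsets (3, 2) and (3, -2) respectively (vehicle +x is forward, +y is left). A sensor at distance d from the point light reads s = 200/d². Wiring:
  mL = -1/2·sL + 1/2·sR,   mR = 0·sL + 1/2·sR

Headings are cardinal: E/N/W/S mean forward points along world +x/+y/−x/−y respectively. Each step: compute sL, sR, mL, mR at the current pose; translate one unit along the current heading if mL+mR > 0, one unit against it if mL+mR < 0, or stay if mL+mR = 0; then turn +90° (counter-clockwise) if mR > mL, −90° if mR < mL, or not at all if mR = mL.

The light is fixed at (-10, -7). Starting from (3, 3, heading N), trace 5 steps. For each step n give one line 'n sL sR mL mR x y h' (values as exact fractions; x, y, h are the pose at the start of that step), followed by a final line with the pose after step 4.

0 20/29 100/197 -520/5713 50/197 3 3 N
1 200/181 200/269 -8800/48689 100/269 3 4 W
2 10/13 50/41 120/533 25/41 2 4 S
3 200/369 200/289 8000/106641 100/289 2 3 E
4 20/29 100/197 -520/5713 50/197 3 3 N
final 3 4 W

n=0: pose=(3,3,N); sL=20/29, sR=100/197; mL=-520/5713, mR=50/197; mL+mR=930/5713 → advance +1; mR−mL=10/29 → turn +1·90°
n=1: pose=(3,4,W); sL=200/181, sR=200/269; mL=-8800/48689, mR=100/269; mL+mR=9300/48689 → advance +1; mR−mL=100/181 → turn +1·90°
n=2: pose=(2,4,S); sL=10/13, sR=50/41; mL=120/533, mR=25/41; mL+mR=445/533 → advance +1; mR−mL=5/13 → turn +1·90°
n=3: pose=(2,3,E); sL=200/369, sR=200/289; mL=8000/106641, mR=100/289; mL+mR=44900/106641 → advance +1; mR−mL=100/369 → turn +1·90°
n=4: pose=(3,3,N); sL=20/29, sR=100/197; mL=-520/5713, mR=50/197; mL+mR=930/5713 → advance +1; mR−mL=10/29 → turn +1·90°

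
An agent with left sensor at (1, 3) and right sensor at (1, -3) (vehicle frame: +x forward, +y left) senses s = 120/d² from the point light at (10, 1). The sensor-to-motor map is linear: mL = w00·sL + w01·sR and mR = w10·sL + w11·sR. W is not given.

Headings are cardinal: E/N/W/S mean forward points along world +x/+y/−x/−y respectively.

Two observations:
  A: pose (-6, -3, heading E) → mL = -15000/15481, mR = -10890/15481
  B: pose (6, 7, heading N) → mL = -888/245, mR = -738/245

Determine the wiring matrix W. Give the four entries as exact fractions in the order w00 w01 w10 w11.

-1 -1 -1/2 -1

obs A: pose=(-6,-3,E) → sL=60/113, sR=60/137, mL=-15000/15481, mR=-10890/15481
obs B: pose=(6,7,N) → sL=60/49, sR=12/5, mL=-888/245, mR=-738/245
sensor matrix S = [[60/113, 60/137], [60/49, 12/5]]; det S = 559872/758569
solve [mL_A; mL_B] = S·[w00; w01] and [mR_A; mR_B] = S·[w10; w11]:
  w00 = -1, w01 = -1, w10 = -1/2, w11 = -1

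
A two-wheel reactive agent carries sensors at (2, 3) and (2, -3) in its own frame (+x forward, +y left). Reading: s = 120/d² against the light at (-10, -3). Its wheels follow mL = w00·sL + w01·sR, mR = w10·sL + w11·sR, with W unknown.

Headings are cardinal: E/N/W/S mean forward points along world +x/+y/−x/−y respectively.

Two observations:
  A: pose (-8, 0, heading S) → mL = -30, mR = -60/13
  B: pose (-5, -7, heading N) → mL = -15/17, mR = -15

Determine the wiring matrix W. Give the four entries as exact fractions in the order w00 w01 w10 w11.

obs A: pose=(-8,0,S) → sL=60/13, sR=60, mL=-30, mR=-60/13
obs B: pose=(-5,-7,N) → sL=15, sR=30/17, mL=-15/17, mR=-15
sensor matrix S = [[60/13, 60], [15, 30/17]]; det S = -197100/221
solve [mL_A; mL_B] = S·[w00; w01] and [mR_A; mR_B] = S·[w10; w11]:
  w00 = 0, w01 = -1/2, w10 = -1, w11 = 0

0 -1/2 -1 0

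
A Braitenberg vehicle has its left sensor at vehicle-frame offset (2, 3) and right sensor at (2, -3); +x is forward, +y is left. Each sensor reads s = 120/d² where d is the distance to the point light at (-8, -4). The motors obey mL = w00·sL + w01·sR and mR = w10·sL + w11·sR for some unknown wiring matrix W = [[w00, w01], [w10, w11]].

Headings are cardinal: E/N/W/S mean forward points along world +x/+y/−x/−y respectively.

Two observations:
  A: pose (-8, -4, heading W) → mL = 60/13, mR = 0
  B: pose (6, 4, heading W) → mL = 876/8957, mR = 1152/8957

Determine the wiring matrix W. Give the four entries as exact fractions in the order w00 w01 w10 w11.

obs A: pose=(-8,-4,W) → sL=120/13, sR=120/13, mL=60/13, mR=0
obs B: pose=(6,4,W) → sL=120/169, sR=24/53, mL=876/8957, mR=1152/8957
sensor matrix S = [[120/13, 120/13], [120/169, 24/53]]; det S = -276480/116441
solve [mL_A; mL_B] = S·[w00; w01] and [mR_A; mR_B] = S·[w10; w11]:
  w00 = -1/2, w01 = 1, w10 = 1/2, w11 = -1/2

-1/2 1 1/2 -1/2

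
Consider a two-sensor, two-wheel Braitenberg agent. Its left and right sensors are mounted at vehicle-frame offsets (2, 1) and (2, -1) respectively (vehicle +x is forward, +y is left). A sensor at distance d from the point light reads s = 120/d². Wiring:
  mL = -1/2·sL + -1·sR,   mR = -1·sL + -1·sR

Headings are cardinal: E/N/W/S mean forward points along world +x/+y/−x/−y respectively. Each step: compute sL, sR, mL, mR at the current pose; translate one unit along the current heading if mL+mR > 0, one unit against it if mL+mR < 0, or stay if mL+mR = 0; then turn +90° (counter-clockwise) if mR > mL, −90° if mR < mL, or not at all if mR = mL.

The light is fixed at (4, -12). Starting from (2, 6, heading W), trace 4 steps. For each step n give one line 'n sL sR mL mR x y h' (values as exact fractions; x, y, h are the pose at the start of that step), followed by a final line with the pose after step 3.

0 24/61 120/377 -11844/22997 -16368/22997 2 6 W
1 30/101 3/10 -453/1010 -603/1010 3 6 N
2 24/65 120/257 -10884/16705 -13968/16705 3 5 E
3 60/113 20/39 -3430/4407 -4600/4407 2 5 S
final 2 6 W

n=0: pose=(2,6,W); sL=24/61, sR=120/377; mL=-11844/22997, mR=-16368/22997; mL+mR=-28212/22997 → advance -1; mR−mL=-12/61 → turn -1·90°
n=1: pose=(3,6,N); sL=30/101, sR=3/10; mL=-453/1010, mR=-603/1010; mL+mR=-528/505 → advance -1; mR−mL=-15/101 → turn -1·90°
n=2: pose=(3,5,E); sL=24/65, sR=120/257; mL=-10884/16705, mR=-13968/16705; mL+mR=-24852/16705 → advance -1; mR−mL=-12/65 → turn -1·90°
n=3: pose=(2,5,S); sL=60/113, sR=20/39; mL=-3430/4407, mR=-4600/4407; mL+mR=-8030/4407 → advance -1; mR−mL=-30/113 → turn -1·90°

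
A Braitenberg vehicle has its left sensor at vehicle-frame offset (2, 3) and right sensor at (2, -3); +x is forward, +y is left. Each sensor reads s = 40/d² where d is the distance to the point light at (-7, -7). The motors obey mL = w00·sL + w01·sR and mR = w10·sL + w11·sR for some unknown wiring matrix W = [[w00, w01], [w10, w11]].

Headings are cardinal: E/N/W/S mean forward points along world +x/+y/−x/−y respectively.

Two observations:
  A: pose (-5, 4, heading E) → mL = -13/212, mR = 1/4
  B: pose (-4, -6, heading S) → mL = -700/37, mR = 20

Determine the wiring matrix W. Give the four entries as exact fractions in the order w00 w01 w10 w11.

obs A: pose=(-5,4,E) → sL=10/53, sR=1/2, mL=-13/212, mR=1/4
obs B: pose=(-4,-6,S) → sL=40/37, sR=40, mL=-700/37, mR=20
sensor matrix S = [[10/53, 1/2], [40/37, 40]]; det S = 13740/1961
solve [mL_A; mL_B] = S·[w00; w01] and [mR_A; mR_B] = S·[w10; w11]:
  w00 = 1, w01 = -1/2, w10 = 0, w11 = 1/2

1 -1/2 0 1/2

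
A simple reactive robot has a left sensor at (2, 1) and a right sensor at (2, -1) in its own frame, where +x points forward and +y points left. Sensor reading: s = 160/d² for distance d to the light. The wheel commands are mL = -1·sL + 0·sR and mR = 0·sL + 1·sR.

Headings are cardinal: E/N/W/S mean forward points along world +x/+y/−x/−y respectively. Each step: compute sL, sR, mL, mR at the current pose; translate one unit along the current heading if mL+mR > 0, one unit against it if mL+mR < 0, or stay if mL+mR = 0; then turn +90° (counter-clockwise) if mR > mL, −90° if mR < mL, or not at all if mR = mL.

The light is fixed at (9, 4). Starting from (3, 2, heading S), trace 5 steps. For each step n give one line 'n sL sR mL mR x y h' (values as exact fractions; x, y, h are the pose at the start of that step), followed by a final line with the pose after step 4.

n=0: pose=(3,2,S); sL=160/41, sR=32/13; mL=-160/41, mR=32/13; mL+mR=-768/533 → advance -1; mR−mL=3392/533 → turn +1·90°
n=1: pose=(3,3,E); sL=10, sR=8; mL=-10, mR=8; mL+mR=-2 → advance -1; mR−mL=18 → turn +1·90°
n=2: pose=(2,3,N); sL=32/13, sR=160/37; mL=-32/13, mR=160/37; mL+mR=896/481 → advance +1; mR−mL=3264/481 → turn +1·90°
n=3: pose=(2,4,W); sL=80/41, sR=80/41; mL=-80/41, mR=80/41; mL+mR=0 → advance +0; mR−mL=160/41 → turn +1·90°
n=4: pose=(2,4,S); sL=4, sR=40/17; mL=-4, mR=40/17; mL+mR=-28/17 → advance -1; mR−mL=108/17 → turn +1·90°

0 160/41 32/13 -160/41 32/13 3 2 S
1 10 8 -10 8 3 3 E
2 32/13 160/37 -32/13 160/37 2 3 N
3 80/41 80/41 -80/41 80/41 2 4 W
4 4 40/17 -4 40/17 2 4 S
final 2 5 E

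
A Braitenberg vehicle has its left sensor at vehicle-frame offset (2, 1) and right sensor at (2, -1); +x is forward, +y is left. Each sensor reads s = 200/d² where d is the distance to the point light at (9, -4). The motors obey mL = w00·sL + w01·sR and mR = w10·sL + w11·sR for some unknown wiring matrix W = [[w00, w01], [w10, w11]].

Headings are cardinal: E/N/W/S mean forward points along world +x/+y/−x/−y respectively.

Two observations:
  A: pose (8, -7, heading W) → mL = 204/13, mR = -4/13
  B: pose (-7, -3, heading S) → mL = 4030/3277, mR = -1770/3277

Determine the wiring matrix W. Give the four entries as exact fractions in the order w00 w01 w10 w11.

obs A: pose=(8,-7,W) → sL=8, sR=200/13, mL=204/13, mR=-4/13
obs B: pose=(-7,-3,S) → sL=100/113, sR=20/29, mL=4030/3277, mR=-1770/3277
sensor matrix S = [[8, 200/13], [100/113, 20/29]]; det S = -344960/42601
solve [mL_A; mL_B] = S·[w00; w01] and [mR_A; mR_B] = S·[w10; w11]:
  w00 = 1, w01 = 1/2, w10 = -1, w11 = 1/2

1 1/2 -1 1/2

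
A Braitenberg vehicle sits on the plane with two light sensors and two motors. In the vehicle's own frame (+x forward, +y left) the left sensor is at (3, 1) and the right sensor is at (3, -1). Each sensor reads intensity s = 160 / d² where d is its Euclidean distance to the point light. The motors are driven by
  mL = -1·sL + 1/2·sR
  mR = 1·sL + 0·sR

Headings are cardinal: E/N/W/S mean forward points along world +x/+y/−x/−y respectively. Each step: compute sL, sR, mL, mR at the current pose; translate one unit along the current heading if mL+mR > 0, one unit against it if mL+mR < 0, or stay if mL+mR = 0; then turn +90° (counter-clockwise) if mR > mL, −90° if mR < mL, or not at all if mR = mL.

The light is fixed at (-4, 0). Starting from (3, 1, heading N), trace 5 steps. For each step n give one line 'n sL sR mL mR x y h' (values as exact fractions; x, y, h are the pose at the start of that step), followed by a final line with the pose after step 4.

n=0: pose=(3,1,N); sL=40/13, sR=2; mL=-27/13, mR=40/13; mL+mR=1 → advance +1; mR−mL=67/13 → turn +1·90°
n=1: pose=(3,2,W); sL=160/17, sR=32/5; mL=-528/85, mR=160/17; mL+mR=16/5 → advance +1; mR−mL=1328/85 → turn +1·90°
n=2: pose=(2,2,S); sL=16/5, sR=80/13; mL=-8/65, mR=16/5; mL+mR=40/13 → advance +1; mR−mL=216/65 → turn +1·90°
n=3: pose=(2,1,E); sL=32/17, sR=160/81; mL=-1232/1377, mR=32/17; mL+mR=80/81 → advance +1; mR−mL=3824/1377 → turn +1·90°
n=4: pose=(3,1,N); sL=40/13, sR=2; mL=-27/13, mR=40/13; mL+mR=1 → advance +1; mR−mL=67/13 → turn +1·90°

0 40/13 2 -27/13 40/13 3 1 N
1 160/17 32/5 -528/85 160/17 3 2 W
2 16/5 80/13 -8/65 16/5 2 2 S
3 32/17 160/81 -1232/1377 32/17 2 1 E
4 40/13 2 -27/13 40/13 3 1 N
final 3 2 W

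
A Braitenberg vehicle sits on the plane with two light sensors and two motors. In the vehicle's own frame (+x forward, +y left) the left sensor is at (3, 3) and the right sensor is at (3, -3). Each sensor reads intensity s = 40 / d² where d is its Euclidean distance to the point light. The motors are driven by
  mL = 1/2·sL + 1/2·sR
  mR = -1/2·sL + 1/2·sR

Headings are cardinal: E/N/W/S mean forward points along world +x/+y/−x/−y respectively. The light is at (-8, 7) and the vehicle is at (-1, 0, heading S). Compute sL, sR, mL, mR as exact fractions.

left sensor world pos  = (2, -3); dL² = 200
right sensor world pos = (-4, -3); dR² = 116
sL = 40/200 = 1/5
sR = 40/116 = 10/29
mL = 1/2·sL + 1/2·sR = 79/290
mR = -1/2·sL + 1/2·sR = 21/290

1/5 10/29 79/290 21/290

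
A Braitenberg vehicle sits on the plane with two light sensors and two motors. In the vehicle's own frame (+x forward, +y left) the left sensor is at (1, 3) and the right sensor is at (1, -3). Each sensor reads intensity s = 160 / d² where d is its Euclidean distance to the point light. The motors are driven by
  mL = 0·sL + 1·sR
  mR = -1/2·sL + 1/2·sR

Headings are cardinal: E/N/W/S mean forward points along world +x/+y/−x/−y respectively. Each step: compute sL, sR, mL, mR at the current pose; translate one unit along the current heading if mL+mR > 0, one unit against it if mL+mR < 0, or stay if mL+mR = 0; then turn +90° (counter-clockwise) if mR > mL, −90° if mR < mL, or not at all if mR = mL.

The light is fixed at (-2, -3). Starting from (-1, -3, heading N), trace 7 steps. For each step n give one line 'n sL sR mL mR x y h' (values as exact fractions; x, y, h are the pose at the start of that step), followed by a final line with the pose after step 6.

n=0: pose=(-1,-3,N); sL=32, sR=160/17; mL=160/17, mR=-192/17; mL+mR=-32/17 → advance -1; mR−mL=-352/17 → turn -1·90°
n=1: pose=(-1,-4,E); sL=20, sR=8; mL=8, mR=-6; mL+mR=2 → advance +1; mR−mL=-14 → turn -1·90°
n=2: pose=(0,-4,S); sL=160/29, sR=32; mL=32, mR=384/29; mL+mR=1312/29 → advance +1; mR−mL=-544/29 → turn -1·90°
n=3: pose=(0,-5,W); sL=80/13, sR=80; mL=80, mR=480/13; mL+mR=1520/13 → advance +1; mR−mL=-560/13 → turn -1·90°
n=4: pose=(-1,-5,N); sL=32, sR=160/17; mL=160/17, mR=-192/17; mL+mR=-32/17 → advance -1; mR−mL=-352/17 → turn -1·90°
n=5: pose=(-1,-6,E); sL=40, sR=4; mL=4, mR=-18; mL+mR=-14 → advance -1; mR−mL=-22 → turn -1·90°
n=6: pose=(-2,-6,S); sL=32/5, sR=32/5; mL=32/5, mR=0; mL+mR=32/5 → advance +1; mR−mL=-32/5 → turn -1·90°

0 32 160/17 160/17 -192/17 -1 -3 N
1 20 8 8 -6 -1 -4 E
2 160/29 32 32 384/29 0 -4 S
3 80/13 80 80 480/13 0 -5 W
4 32 160/17 160/17 -192/17 -1 -5 N
5 40 4 4 -18 -1 -6 E
6 32/5 32/5 32/5 0 -2 -6 S
final -2 -7 W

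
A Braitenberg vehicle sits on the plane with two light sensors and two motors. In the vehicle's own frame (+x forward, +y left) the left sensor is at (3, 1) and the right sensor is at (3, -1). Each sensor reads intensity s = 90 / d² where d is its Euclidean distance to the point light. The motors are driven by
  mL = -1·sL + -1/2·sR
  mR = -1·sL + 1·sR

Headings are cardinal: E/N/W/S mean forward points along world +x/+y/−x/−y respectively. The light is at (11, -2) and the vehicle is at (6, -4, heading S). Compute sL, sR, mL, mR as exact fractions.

90/41 90/61 -7335/2501 -1800/2501

left sensor world pos  = (7, -7); dL² = 41
right sensor world pos = (5, -7); dR² = 61
sL = 90/41 = 90/41
sR = 90/61 = 90/61
mL = -1·sL + -1/2·sR = -7335/2501
mR = -1·sL + 1·sR = -1800/2501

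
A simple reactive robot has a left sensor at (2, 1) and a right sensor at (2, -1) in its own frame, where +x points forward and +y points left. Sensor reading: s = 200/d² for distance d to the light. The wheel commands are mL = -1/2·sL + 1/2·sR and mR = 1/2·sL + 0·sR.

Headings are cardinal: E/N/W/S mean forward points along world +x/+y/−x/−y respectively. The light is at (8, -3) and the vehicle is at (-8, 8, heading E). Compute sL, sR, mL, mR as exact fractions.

left sensor world pos  = (-6, 9); dL² = 340
right sensor world pos = (-6, 7); dR² = 296
sL = 200/340 = 10/17
sR = 200/296 = 25/37
mL = -1/2·sL + 1/2·sR = 55/1258
mR = 1/2·sL + 0·sR = 5/17

10/17 25/37 55/1258 5/17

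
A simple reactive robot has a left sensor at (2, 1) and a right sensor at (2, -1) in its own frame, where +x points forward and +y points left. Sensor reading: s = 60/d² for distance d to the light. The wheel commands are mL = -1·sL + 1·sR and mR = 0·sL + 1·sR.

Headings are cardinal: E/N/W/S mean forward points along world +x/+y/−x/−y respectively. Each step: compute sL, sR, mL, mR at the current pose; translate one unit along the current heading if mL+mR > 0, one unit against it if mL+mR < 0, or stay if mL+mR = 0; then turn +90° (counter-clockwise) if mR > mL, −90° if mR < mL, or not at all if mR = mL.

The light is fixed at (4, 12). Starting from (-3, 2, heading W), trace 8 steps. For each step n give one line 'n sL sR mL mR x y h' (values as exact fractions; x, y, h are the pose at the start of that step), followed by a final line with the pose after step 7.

n=0: pose=(-3,2,W); sL=30/101, sR=10/27; mL=200/2727, mR=10/27; mL+mR=1210/2727 → advance +1; mR−mL=30/101 → turn +1·90°
n=1: pose=(-4,2,S); sL=60/193, sR=4/15; mL=-128/2895, mR=4/15; mL+mR=644/2895 → advance +1; mR−mL=60/193 → turn +1·90°
n=2: pose=(-4,1,E); sL=15/34, sR=1/3; mL=-11/102, mR=1/3; mL+mR=23/102 → advance +1; mR−mL=15/34 → turn +1·90°
n=3: pose=(-3,1,N); sL=12/29, sR=20/39; mL=112/1131, mR=20/39; mL+mR=692/1131 → advance +1; mR−mL=12/29 → turn +1·90°
n=4: pose=(-3,2,W); sL=30/101, sR=10/27; mL=200/2727, mR=10/27; mL+mR=1210/2727 → advance +1; mR−mL=30/101 → turn +1·90°
n=5: pose=(-4,2,S); sL=60/193, sR=4/15; mL=-128/2895, mR=4/15; mL+mR=644/2895 → advance +1; mR−mL=60/193 → turn +1·90°
n=6: pose=(-4,1,E); sL=15/34, sR=1/3; mL=-11/102, mR=1/3; mL+mR=23/102 → advance +1; mR−mL=15/34 → turn +1·90°
n=7: pose=(-3,1,N); sL=12/29, sR=20/39; mL=112/1131, mR=20/39; mL+mR=692/1131 → advance +1; mR−mL=12/29 → turn +1·90°

0 30/101 10/27 200/2727 10/27 -3 2 W
1 60/193 4/15 -128/2895 4/15 -4 2 S
2 15/34 1/3 -11/102 1/3 -4 1 E
3 12/29 20/39 112/1131 20/39 -3 1 N
4 30/101 10/27 200/2727 10/27 -3 2 W
5 60/193 4/15 -128/2895 4/15 -4 2 S
6 15/34 1/3 -11/102 1/3 -4 1 E
7 12/29 20/39 112/1131 20/39 -3 1 N
final -3 2 W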